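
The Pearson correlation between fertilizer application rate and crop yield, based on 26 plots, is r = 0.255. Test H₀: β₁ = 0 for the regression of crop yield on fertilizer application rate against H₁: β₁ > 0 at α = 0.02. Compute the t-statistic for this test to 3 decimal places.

t = 1.292

t = r·√(n − 2)/√(1 − r²) = 0.255·√24/√0.934975 = 1.292.
df = n − 2 = 24.
One-sided p ≈ 0.1043, which is ≥ 0.02, so fail to reject H₀.
The data do not give significant evidence of a linear association between fertilizer application rate and crop yield.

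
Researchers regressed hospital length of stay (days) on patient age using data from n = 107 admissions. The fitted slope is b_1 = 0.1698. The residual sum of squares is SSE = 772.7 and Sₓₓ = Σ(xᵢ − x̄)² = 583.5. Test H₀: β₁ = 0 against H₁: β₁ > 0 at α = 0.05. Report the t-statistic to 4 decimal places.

t = 1.5120

MSE = SSE/(n − 2) = 772.7/105 = 7.35905.
SE(b_1) = √(MSE/Sₓₓ) = √(7.35905/583.5) = 0.112303.
t = 0.1698 / 0.112303 = 1.5120.
df = n − 2 = 105.
One-sided p ≈ 0.0668, which is ≥ 0.05, so fail to reject H₀.
The data do not give significant evidence that the true slope on patient age is positive.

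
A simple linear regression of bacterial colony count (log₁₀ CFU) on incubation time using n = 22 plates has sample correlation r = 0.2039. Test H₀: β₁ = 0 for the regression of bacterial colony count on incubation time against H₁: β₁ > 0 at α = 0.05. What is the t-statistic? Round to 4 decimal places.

t = r·√(n − 2)/√(1 − r²) = 0.2039·√20/√0.958425 = 0.9314.
df = n − 2 = 20.
One-sided p ≈ 0.1814, which is ≥ 0.05, so fail to reject H₀.
The data do not give significant evidence of a linear association between incubation time and bacterial colony count.

t = 0.9314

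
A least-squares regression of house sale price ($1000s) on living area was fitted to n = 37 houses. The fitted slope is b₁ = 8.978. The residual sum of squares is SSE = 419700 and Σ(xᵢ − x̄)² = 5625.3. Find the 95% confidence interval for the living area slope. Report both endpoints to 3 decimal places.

(6.014, 11.942)

MSE = SSE/(n − 2) = 419700/35 = 11991.4.
SE(b₁) = √(MSE/Sₓₓ) = √(11991.4/5625.3) = 1.46003.
df = n − 2 = 35.
t* = t_{0.025, 35} = 2.030108.
Margin = t* × SE = 2.030108 × 1.46003 = 2.96402.
CI: 8.978 ± 2.96402 → (6.014, 11.942).
With 95% confidence, each one-unit increase in living area is associated with a change of between 6.014 and 11.942 $1000s in house sale price.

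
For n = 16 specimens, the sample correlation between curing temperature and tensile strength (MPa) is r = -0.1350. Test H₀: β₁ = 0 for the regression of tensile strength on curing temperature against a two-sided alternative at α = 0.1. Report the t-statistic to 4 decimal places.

t = r·√(n − 2)/√(1 − r²) = -0.1350·√14/√0.981775 = -0.5098.
df = n − 2 = 14.
Two-sided p ≈ 0.6181, which is ≥ 0.1, so fail to reject H₀.
The data do not give significant evidence of a linear association between curing temperature and tensile strength.

t = -0.5098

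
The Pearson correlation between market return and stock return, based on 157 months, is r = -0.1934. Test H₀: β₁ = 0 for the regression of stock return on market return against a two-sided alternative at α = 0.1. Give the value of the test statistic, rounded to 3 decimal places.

t = r·√(n − 2)/√(1 − r²) = -0.1934·√155/√0.962596 = -2.454.
df = n − 2 = 155.
Two-sided p ≈ 0.0152, which is < 0.1, so reject H₀.
There is evidence of a linear association between market return and stock return.

t = -2.454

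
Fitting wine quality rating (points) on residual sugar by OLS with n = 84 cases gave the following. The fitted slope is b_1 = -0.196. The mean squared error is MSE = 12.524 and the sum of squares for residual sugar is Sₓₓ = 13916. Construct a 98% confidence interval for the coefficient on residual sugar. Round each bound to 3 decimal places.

SE(b_1) = √(MSE/Sₓₓ) = √(12.524/13916) = 0.0299995.
df = n − 2 = 82.
t* = t_{0.01, 82} = 2.372687.
Margin = t* × SE = 2.372687 × 0.0299995 = 0.07118.
CI: -0.196 ± 0.07118 → (-0.267, -0.125).
With 98% confidence, each one-unit increase in residual sugar is associated with a change of between -0.267 and -0.125 points in wine quality rating.

(-0.267, -0.125)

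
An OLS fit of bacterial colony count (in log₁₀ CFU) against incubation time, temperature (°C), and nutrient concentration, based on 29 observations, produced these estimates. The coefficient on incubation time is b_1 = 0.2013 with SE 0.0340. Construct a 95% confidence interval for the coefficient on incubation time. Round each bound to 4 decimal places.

(0.1313, 0.2713)

df = n − k − 1 = 29 − 3 − 1 = 25.
t* = t_{0.025, 25} = 2.059539.
Margin = t* × SE = 2.059539 × 0.0340 = 0.070024.
CI: 0.2013 ± 0.070024 → (0.1313, 0.2713).
With 95% confidence, each one-unit increase in incubation time is associated with a change of between 0.1313 and 0.2713 log₁₀ CFU in bacterial colony count, holding the other predictors fixed.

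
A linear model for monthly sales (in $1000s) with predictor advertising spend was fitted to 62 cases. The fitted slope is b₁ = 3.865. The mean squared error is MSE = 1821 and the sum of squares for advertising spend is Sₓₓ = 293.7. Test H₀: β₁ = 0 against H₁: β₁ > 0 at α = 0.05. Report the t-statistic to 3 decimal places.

t = 1.552

SE(b₁) = √(MSE/Sₓₓ) = √(1821/293.7) = 2.49002.
t = 3.865 / 2.49002 = 1.552.
df = n − 2 = 60.
One-sided p ≈ 0.0629, which is ≥ 0.05, so fail to reject H₀.
The data do not give significant evidence that the true slope on advertising spend is positive.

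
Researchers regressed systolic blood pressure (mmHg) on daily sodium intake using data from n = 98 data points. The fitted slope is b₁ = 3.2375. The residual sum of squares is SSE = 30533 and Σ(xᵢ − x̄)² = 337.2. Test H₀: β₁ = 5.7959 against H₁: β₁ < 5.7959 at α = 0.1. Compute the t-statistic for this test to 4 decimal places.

MSE = SSE/(n − 2) = 30533/96 = 318.052.
SE(b₁) = √(MSE/Sₓₓ) = √(318.052/337.2) = 0.971193.
t = (3.2375 − 5.7959) / 0.971193 = -2.6343.
df = n − 2 = 96.
One-sided p ≈ 0.0049, which is < 0.1, so reject H₀.
There is evidence that the true slope on daily sodium intake is below 5.7959 mmHg per unit.

t = -2.6343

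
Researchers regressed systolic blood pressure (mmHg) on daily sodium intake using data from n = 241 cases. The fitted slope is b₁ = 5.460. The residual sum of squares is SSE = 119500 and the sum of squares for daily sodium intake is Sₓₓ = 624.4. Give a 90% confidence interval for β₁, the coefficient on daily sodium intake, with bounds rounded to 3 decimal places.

(3.982, 6.938)

MSE = SSE/(n − 2) = 119500/239 = 500.
SE(b₁) = √(MSE/Sₓₓ) = √(500/624.4) = 0.894857.
df = n − 2 = 239.
t* = t_{0.05, 239} = 1.651254.
Margin = t* × SE = 1.651254 × 0.894857 = 1.47764.
CI: 5.460 ± 1.47764 → (3.982, 6.938).
With 90% confidence, each one-unit increase in daily sodium intake is associated with a change of between 3.982 and 6.938 mmHg in systolic blood pressure.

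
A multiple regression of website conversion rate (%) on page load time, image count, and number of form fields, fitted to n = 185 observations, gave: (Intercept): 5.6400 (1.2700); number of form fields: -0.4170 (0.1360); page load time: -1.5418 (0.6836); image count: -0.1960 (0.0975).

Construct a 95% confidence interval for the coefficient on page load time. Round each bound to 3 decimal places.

(-2.891, -0.193)

Read off: b = -1.5418, SE = 0.6836 for page load time.
df = n − k − 1 = 185 − 3 − 1 = 181.
t* = t_{0.025, 181} = 1.973157.
Margin = t* × SE = 1.973157 × 0.6836 = 1.34885.
CI: -1.5418 ± 1.34885 → (-2.891, -0.193).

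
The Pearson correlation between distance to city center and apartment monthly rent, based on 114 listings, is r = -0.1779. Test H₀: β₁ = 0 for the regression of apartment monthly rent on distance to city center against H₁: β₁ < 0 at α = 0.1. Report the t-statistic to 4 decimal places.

t = -1.9132

t = r·√(n − 2)/√(1 − r²) = -0.1779·√112/√0.968352 = -1.9132.
df = n − 2 = 112.
One-sided p ≈ 0.0291, which is < 0.1, so reject H₀.
There is evidence of a linear association between distance to city center and apartment monthly rent.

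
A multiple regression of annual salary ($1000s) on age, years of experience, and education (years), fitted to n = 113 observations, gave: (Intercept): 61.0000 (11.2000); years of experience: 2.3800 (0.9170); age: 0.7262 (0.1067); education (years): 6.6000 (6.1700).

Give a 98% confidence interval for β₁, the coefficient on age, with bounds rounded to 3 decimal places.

(0.474, 0.978)

Read off: b = 0.7262, SE = 0.1067 for age.
df = n − k − 1 = 113 − 3 − 1 = 109.
t* = t_{0.01, 109} = 2.361046.
Margin = t* × SE = 2.361046 × 0.1067 = 0.25192.
CI: 0.7262 ± 0.25192 → (0.474, 0.978).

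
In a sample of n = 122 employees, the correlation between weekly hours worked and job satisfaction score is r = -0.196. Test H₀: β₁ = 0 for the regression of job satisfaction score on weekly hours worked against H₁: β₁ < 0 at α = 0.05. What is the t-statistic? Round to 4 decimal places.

t = -2.1895

t = r·√(n − 2)/√(1 − r²) = -0.196·√120/√0.961584 = -2.1895.
df = n − 2 = 120.
One-sided p ≈ 0.0152, which is < 0.05, so reject H₀.
There is evidence of a linear association between weekly hours worked and job satisfaction score.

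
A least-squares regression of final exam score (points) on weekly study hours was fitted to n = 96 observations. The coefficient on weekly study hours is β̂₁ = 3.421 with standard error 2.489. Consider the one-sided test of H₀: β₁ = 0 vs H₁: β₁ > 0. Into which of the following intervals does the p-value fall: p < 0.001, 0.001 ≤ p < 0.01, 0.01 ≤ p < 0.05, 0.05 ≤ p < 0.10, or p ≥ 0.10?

0.05 ≤ p < 0.10

t = 3.421 / 2.489 = 1.374.
df = n − 2 = 96 − 2 = 94.
One-sided p = P(T_{94} > t) ≈ 0.0863.
So 0.05 ≤ p < 0.10.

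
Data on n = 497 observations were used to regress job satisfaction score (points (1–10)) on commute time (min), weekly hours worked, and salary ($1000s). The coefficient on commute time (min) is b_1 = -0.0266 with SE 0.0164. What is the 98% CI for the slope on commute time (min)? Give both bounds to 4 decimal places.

(-0.0649, 0.0117)

df = n − k − 1 = 497 − 3 − 1 = 493.
t* = t_{0.01, 493} = 2.333936.
Margin = t* × SE = 2.333936 × 0.0164 = 0.038277.
CI: -0.0266 ± 0.038277 → (-0.0649, 0.0117).
With 98% confidence, each one-unit increase in commute time (min) is associated with a change of between -0.0649 and 0.0117 points (1–10) in job satisfaction score, holding the other predictors fixed.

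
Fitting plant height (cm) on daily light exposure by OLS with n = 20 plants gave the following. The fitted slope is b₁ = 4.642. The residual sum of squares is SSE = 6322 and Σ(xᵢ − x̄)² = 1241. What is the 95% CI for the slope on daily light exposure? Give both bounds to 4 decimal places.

MSE = SSE/(n − 2) = 6322/18 = 351.222.
SE(b₁) = √(MSE/Sₓₓ) = √(351.222/1241) = 0.531992.
df = n − 2 = 18.
t* = t_{0.025, 18} = 2.100922.
Margin = t* × SE = 2.100922 × 0.531992 = 1.117674.
CI: 4.642 ± 1.117674 → (3.5243, 5.7597).
With 95% confidence, each one-unit increase in daily light exposure is associated with a change of between 3.5243 and 5.7597 cm in plant height.

(3.5243, 5.7597)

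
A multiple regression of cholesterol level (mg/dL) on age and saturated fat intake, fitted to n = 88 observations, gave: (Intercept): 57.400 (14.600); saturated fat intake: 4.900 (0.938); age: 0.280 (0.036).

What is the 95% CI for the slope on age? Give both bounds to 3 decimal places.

Read off: b = 0.280, SE = 0.036 for age.
df = n − k − 1 = 88 − 2 − 1 = 85.
t* = t_{0.025, 85} = 1.988268.
Margin = t* × SE = 1.988268 × 0.036 = 0.07158.
CI: 0.280 ± 0.07158 → (0.208, 0.352).

(0.208, 0.352)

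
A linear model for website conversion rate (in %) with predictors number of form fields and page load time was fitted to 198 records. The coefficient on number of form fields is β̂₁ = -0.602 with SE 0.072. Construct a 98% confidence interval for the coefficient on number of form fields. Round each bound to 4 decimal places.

df = n − k − 1 = 198 − 2 − 1 = 195.
t* = t_{0.01, 195} = 2.345623.
Margin = t* × SE = 2.345623 × 0.072 = 0.168885.
CI: -0.602 ± 0.168885 → (-0.7709, -0.4331).
With 98% confidence, each one-unit increase in number of form fields is associated with a change of between -0.7709 and -0.4331 % in website conversion rate, holding the other predictors fixed.

(-0.7709, -0.4331)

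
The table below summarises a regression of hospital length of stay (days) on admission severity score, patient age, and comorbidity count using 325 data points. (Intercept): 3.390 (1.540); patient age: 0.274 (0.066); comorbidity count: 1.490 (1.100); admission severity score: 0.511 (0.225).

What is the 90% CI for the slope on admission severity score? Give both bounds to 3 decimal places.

(0.140, 0.882)

Read off: b = 0.511, SE = 0.225 for admission severity score.
df = n − k − 1 = 325 − 3 − 1 = 321.
t* = t_{0.05, 321} = 1.649614.
Margin = t* × SE = 1.649614 × 0.225 = 0.37116.
CI: 0.511 ± 0.37116 → (0.140, 0.882).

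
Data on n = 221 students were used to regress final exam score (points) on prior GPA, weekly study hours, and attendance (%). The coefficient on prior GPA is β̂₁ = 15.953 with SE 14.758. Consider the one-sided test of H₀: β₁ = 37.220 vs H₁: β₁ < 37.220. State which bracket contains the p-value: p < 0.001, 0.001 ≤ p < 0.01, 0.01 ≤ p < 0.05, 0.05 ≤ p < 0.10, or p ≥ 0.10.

0.05 ≤ p < 0.10

t = (15.953 − 37.220) / 14.758 = -1.441.
df = n − k − 1 = 221 − 3 − 1 = 217.
One-sided p = P(T_{217} < t) ≈ 0.0755.
So 0.05 ≤ p < 0.10.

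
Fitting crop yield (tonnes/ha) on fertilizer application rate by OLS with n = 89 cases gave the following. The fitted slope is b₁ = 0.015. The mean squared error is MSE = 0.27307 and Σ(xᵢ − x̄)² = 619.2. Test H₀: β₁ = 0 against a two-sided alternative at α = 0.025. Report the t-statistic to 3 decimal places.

t = 0.714

SE(b₁) = √(MSE/Sₓₓ) = √(0.27307/619.2) = 0.0210001.
t = 0.015 / 0.0210001 = 0.714.
df = n − 2 = 87.
Two-sided p ≈ 0.4770, which is ≥ 0.025, so fail to reject H₀.
The data do not give significant evidence of an association between fertilizer application rate and crop yield.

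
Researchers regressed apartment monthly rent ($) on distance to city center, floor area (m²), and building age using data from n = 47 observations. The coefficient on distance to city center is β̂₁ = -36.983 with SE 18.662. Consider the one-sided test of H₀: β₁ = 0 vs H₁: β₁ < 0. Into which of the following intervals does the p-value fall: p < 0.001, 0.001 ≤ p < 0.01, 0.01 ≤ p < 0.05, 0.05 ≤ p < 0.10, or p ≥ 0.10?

t = -36.983 / 18.662 = -1.982.
df = n − k − 1 = 47 − 3 − 1 = 43.
One-sided p = P(T_{43} < t) ≈ 0.0270.
So 0.01 ≤ p < 0.05.

0.01 ≤ p < 0.05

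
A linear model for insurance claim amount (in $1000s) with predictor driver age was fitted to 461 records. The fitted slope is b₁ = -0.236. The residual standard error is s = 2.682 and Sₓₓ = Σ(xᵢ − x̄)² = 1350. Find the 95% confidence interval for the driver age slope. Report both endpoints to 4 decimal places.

SE(b₁) = s/√Sₓₓ = 2.682/√1350 = 0.0729948.
df = n − 2 = 459.
t* = t_{0.025, 459} = 1.965146.
Margin = t* × SE = 1.965146 × 0.0729948 = 0.143445.
CI: -0.236 ± 0.143445 → (-0.3794, -0.0926).
With 95% confidence, each one-unit increase in driver age is associated with a change of between -0.3794 and -0.0926 $1000s in insurance claim amount.

(-0.3794, -0.0926)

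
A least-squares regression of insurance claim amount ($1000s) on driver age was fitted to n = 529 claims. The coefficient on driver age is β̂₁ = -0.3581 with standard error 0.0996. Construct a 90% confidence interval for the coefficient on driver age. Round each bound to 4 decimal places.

(-0.5222, -0.1940)

df = n − 2 = 529 − 2 = 527.
t* = t_{0.05, 527} = 1.64775.
Margin = t* × SE = 1.64775 × 0.0996 = 0.164116.
CI: -0.3581 ± 0.164116 → (-0.5222, -0.1940).
With 90% confidence, each one-unit increase in driver age is associated with a change of between -0.5222 and -0.1940 $1000s in insurance claim amount.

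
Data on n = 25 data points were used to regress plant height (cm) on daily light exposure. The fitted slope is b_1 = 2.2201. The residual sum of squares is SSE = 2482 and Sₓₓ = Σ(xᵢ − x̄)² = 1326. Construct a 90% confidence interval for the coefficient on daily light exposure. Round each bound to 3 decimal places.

(1.731, 2.709)

MSE = SSE/(n − 2) = 2482/23 = 107.913.
SE(b_1) = √(MSE/Sₓₓ) = √(107.913/1326) = 0.285276.
df = n − 2 = 23.
t* = t_{0.05, 23} = 1.713872.
Margin = t* × SE = 1.713872 × 0.285276 = 0.48893.
CI: 2.2201 ± 0.48893 → (1.731, 2.709).
With 90% confidence, each one-unit increase in daily light exposure is associated with a change of between 1.731 and 2.709 cm in plant height.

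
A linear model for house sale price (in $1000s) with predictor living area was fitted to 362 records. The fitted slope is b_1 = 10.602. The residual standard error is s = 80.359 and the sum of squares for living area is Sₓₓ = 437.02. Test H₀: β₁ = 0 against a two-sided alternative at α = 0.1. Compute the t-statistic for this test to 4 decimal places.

SE(b_1) = s/√Sₓₓ = 80.359/√437.02 = 3.844.
t = 10.602 / 3.844 = 2.7581.
df = n − 2 = 360.
Two-sided p ≈ 0.0061, which is < 0.1, so reject H₀.
There is evidence that living area is associated with house sale price.

t = 2.7581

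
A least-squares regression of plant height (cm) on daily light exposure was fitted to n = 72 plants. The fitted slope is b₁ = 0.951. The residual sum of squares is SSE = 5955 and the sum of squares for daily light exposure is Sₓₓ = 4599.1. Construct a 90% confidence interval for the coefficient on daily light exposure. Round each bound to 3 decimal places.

(0.724, 1.178)

MSE = SSE/(n − 2) = 5955/70 = 85.0714.
SE(b₁) = √(MSE/Sₓₓ) = √(85.0714/4599.1) = 0.136005.
df = n − 2 = 70.
t* = t_{0.05, 70} = 1.666914.
Margin = t* × SE = 1.666914 × 0.136005 = 0.22671.
CI: 0.951 ± 0.22671 → (0.724, 1.178).
With 90% confidence, each one-unit increase in daily light exposure is associated with a change of between 0.724 and 1.178 cm in plant height.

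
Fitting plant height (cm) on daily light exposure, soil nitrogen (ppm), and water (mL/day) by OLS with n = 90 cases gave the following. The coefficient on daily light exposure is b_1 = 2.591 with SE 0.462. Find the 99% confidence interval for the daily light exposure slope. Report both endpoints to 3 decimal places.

df = n − k − 1 = 90 − 3 − 1 = 86.
t* = t_{0.005, 86} = 2.634212.
Margin = t* × SE = 2.634212 × 0.462 = 1.21701.
CI: 2.591 ± 1.21701 → (1.374, 3.808).
With 99% confidence, each one-unit increase in daily light exposure is associated with a change of between 1.374 and 3.808 cm in plant height, holding the other predictors fixed.

(1.374, 3.808)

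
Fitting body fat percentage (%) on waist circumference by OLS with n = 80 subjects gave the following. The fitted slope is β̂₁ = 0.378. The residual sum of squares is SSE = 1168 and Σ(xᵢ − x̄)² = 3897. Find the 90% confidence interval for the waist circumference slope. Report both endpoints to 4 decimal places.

MSE = SSE/(n − 2) = 1168/78 = 14.9744.
SE(β̂₁) = √(MSE/Sₓₓ) = √(14.9744/3897) = 0.0619882.
df = n − 2 = 78.
t* = t_{0.05, 78} = 1.664625.
Margin = t* × SE = 1.664625 × 0.0619882 = 0.103187.
CI: 0.378 ± 0.103187 → (0.2748, 0.4812).
With 90% confidence, each one-unit increase in waist circumference is associated with a change of between 0.2748 and 0.4812 % in body fat percentage.

(0.2748, 0.4812)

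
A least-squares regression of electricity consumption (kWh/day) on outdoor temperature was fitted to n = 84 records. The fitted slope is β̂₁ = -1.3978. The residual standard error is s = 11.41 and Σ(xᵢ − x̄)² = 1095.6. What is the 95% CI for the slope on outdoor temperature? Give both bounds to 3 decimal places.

SE(β̂₁) = s/√Sₓₓ = 11.41/√1095.6 = 0.344715.
df = n − 2 = 82.
t* = t_{0.025, 82} = 1.989319.
Margin = t* × SE = 1.989319 × 0.344715 = 0.68575.
CI: -1.3978 ± 0.68575 → (-2.084, -0.712).
With 95% confidence, each one-unit increase in outdoor temperature is associated with a change of between -2.084 and -0.712 kWh/day in electricity consumption.

(-2.084, -0.712)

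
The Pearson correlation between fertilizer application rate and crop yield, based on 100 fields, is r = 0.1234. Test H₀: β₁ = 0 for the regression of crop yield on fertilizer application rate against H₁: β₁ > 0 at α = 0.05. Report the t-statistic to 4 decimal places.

t = r·√(n − 2)/√(1 − r²) = 0.1234·√98/√0.984772 = 1.2310.
df = n − 2 = 98.
One-sided p ≈ 0.1106, which is ≥ 0.05, so fail to reject H₀.
The data do not give significant evidence of a linear association between fertilizer application rate and crop yield.

t = 1.2310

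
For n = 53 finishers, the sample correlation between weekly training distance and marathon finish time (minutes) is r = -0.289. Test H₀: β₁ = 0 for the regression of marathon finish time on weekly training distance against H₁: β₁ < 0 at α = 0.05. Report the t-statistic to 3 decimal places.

t = -2.156

t = r·√(n − 2)/√(1 − r²) = -0.289·√51/√0.916479 = -2.156.
df = n − 2 = 51.
One-sided p ≈ 0.0179, which is < 0.05, so reject H₀.
There is evidence of a linear association between weekly training distance and marathon finish time.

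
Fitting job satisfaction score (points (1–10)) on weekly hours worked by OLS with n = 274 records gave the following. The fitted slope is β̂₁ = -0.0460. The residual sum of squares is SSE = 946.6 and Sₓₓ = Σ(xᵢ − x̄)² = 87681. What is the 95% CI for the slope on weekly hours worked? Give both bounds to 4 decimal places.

MSE = SSE/(n − 2) = 946.6/272 = 3.48015.
SE(β̂₁) = √(MSE/Sₓₓ) = √(3.48015/87681) = 0.00630008.
df = n − 2 = 272.
t* = t_{0.025, 272} = 1.968724.
Margin = t* × SE = 1.968724 × 0.00630008 = 0.012403.
CI: -0.0460 ± 0.012403 → (-0.0584, -0.0336).
With 95% confidence, each one-unit increase in weekly hours worked is associated with a change of between -0.0584 and -0.0336 points (1–10) in job satisfaction score.

(-0.0584, -0.0336)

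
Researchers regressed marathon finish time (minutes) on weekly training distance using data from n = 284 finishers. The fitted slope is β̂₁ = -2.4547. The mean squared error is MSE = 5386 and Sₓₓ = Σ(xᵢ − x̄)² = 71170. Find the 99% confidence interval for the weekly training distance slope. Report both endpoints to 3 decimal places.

(-3.168, -1.741)

SE(β̂₁) = √(MSE/Sₓₓ) = √(5386/71170) = 0.275096.
df = n − 2 = 282.
t* = t_{0.005, 282} = 2.593376.
Margin = t* × SE = 2.593376 × 0.275096 = 0.71343.
CI: -2.4547 ± 0.71343 → (-3.168, -1.741).
With 99% confidence, each one-unit increase in weekly training distance is associated with a change of between -3.168 and -1.741 minutes in marathon finish time.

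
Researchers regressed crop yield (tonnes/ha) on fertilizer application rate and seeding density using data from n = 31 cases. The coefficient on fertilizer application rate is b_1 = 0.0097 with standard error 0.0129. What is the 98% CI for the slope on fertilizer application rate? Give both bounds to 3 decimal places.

df = n − k − 1 = 31 − 2 − 1 = 28.
t* = t_{0.01, 28} = 2.46714.
Margin = t* × SE = 2.46714 × 0.0129 = 0.03183.
CI: 0.0097 ± 0.03183 → (-0.022, 0.042).
With 98% confidence, each one-unit increase in fertilizer application rate is associated with a change of between -0.022 and 0.042 tonnes/ha in crop yield, holding the other predictors fixed.

(-0.022, 0.042)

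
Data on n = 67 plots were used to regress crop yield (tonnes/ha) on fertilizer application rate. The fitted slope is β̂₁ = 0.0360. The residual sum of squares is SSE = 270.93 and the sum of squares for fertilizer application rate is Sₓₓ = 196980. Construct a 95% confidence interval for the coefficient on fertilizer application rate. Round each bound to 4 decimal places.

(0.0268, 0.0452)

MSE = SSE/(n − 2) = 270.93/65 = 4.16815.
SE(β̂₁) = √(MSE/Sₓₓ) = √(4.16815/196980) = 0.00460003.
df = n − 2 = 65.
t* = t_{0.025, 65} = 1.997138.
Margin = t* × SE = 1.997138 × 0.00460003 = 0.009187.
CI: 0.0360 ± 0.009187 → (0.0268, 0.0452).
With 95% confidence, each one-unit increase in fertilizer application rate is associated with a change of between 0.0268 and 0.0452 tonnes/ha in crop yield.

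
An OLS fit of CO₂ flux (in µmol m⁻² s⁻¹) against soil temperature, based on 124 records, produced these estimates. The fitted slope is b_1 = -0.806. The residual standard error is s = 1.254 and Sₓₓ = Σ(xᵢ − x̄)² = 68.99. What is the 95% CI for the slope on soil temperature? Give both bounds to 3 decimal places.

(-1.105, -0.507)

SE(b_1) = s/√Sₓₓ = 1.254/√68.99 = 0.150975.
df = n − 2 = 122.
t* = t_{0.025, 122} = 1.9796.
Margin = t* × SE = 1.9796 × 0.150975 = 0.29887.
CI: -0.806 ± 0.29887 → (-1.105, -0.507).
With 95% confidence, each one-unit increase in soil temperature is associated with a change of between -1.105 and -0.507 µmol m⁻² s⁻¹ in CO₂ flux.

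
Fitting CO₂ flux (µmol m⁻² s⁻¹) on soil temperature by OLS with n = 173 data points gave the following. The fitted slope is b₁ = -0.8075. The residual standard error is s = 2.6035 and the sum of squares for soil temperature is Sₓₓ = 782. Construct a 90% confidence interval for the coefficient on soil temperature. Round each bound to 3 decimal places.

(-0.961, -0.654)

SE(b₁) = s/√Sₓₓ = 2.6035/√782 = 0.093101.
df = n − 2 = 171.
t* = t_{0.05, 171} = 1.653813.
Margin = t* × SE = 1.653813 × 0.093101 = 0.15397.
CI: -0.8075 ± 0.15397 → (-0.961, -0.654).
With 90% confidence, each one-unit increase in soil temperature is associated with a change of between -0.961 and -0.654 µmol m⁻² s⁻¹ in CO₂ flux.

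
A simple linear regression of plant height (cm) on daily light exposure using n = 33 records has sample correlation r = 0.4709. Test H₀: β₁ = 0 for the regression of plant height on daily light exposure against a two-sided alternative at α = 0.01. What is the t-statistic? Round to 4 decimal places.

t = r·√(n − 2)/√(1 − r²) = 0.4709·√31/√0.778253 = 2.9720.
df = n − 2 = 31.
Two-sided p ≈ 0.0057, which is < 0.01, so reject H₀.
There is evidence of a linear association between daily light exposure and plant height.

t = 2.9720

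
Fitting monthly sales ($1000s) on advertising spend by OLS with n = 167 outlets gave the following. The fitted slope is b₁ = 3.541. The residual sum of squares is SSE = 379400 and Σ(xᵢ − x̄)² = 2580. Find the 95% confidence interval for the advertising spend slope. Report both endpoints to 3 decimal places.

(1.677, 5.405)

MSE = SSE/(n − 2) = 379400/165 = 2299.39.
SE(b₁) = √(MSE/Sₓₓ) = √(2299.39/2580) = 0.944054.
df = n − 2 = 165.
t* = t_{0.025, 165} = 1.974446.
Margin = t* × SE = 1.974446 × 0.944054 = 1.86398.
CI: 3.541 ± 1.86398 → (1.677, 5.405).
With 95% confidence, each one-unit increase in advertising spend is associated with a change of between 1.677 and 5.405 $1000s in monthly sales.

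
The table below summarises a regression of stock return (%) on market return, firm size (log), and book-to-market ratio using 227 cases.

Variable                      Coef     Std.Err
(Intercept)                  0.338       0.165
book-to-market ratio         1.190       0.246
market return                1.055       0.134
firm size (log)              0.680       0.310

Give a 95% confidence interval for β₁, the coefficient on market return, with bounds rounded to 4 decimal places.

Read off: b = 1.055, SE = 0.134 for market return.
df = n − k − 1 = 227 − 3 − 1 = 223.
t* = t_{0.025, 223} = 1.970659.
Margin = t* × SE = 1.970659 × 0.134 = 0.264068.
CI: 1.055 ± 0.264068 → (0.7909, 1.3191).

(0.7909, 1.3191)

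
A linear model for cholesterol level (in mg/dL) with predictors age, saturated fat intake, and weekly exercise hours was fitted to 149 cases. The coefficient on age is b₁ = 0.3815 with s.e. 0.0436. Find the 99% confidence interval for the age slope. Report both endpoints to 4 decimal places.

(0.2677, 0.4953)

df = n − k − 1 = 149 − 3 − 1 = 145.
t* = t_{0.005, 145} = 2.610161.
Margin = t* × SE = 2.610161 × 0.0436 = 0.113803.
CI: 0.3815 ± 0.113803 → (0.2677, 0.4953).
With 99% confidence, each one-unit increase in age is associated with a change of between 0.2677 and 0.4953 mg/dL in cholesterol level, holding the other predictors fixed.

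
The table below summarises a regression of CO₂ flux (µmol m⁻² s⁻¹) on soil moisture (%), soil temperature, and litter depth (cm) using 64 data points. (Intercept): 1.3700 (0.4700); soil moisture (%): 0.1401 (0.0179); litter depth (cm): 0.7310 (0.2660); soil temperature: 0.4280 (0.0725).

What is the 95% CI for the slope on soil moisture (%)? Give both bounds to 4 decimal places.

Read off: b = 0.1401, SE = 0.0179 for soil moisture (%).
df = n − k − 1 = 64 − 3 − 1 = 60.
t* = t_{0.025, 60} = 2.000298.
Margin = t* × SE = 2.000298 × 0.0179 = 0.035805.
CI: 0.1401 ± 0.035805 → (0.1043, 0.1759).

(0.1043, 0.1759)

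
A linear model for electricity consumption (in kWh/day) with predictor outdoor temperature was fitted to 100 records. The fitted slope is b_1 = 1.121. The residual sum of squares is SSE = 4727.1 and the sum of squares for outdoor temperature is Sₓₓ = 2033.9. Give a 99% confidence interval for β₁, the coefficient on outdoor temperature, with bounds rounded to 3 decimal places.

MSE = SSE/(n − 2) = 4727.1/98 = 48.2357.
SE(b_1) = √(MSE/Sₓₓ) = √(48.2357/2033.9) = 0.154.
df = n − 2 = 98.
t* = t_{0.005, 98} = 2.626931.
Margin = t* × SE = 2.626931 × 0.154 = 0.40455.
CI: 1.121 ± 0.40455 → (0.716, 1.526).
With 99% confidence, each one-unit increase in outdoor temperature is associated with a change of between 0.716 and 1.526 kWh/day in electricity consumption.

(0.716, 1.526)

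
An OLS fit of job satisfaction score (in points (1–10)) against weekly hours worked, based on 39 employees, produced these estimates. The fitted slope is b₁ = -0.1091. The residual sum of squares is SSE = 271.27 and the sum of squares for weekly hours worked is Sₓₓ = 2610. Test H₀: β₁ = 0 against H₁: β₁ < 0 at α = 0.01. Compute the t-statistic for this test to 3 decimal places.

t = -2.058

MSE = SSE/(n − 2) = 271.27/37 = 7.33162.
SE(b₁) = √(MSE/Sₓₓ) = √(7.33162/2610) = 0.0530005.
t = -0.1091 / 0.0530005 = -2.058.
df = n − 2 = 37.
One-sided p ≈ 0.0233, which is ≥ 0.01, so fail to reject H₀.
The data do not give significant evidence that the true slope on weekly hours worked is negative.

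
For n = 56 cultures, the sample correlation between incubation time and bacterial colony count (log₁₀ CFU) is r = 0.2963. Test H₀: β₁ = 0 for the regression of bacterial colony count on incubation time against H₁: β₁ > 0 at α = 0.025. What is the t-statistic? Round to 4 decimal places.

t = r·√(n − 2)/√(1 − r²) = 0.2963·√54/√0.912206 = 2.2797.
df = n − 2 = 54.
One-sided p ≈ 0.0133, which is < 0.025, so reject H₀.
There is evidence of a linear association between incubation time and bacterial colony count.

t = 2.2797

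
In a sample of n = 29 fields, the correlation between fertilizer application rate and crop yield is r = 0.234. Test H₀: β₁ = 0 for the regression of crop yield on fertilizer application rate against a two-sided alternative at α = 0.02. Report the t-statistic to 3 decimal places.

t = 1.251

t = r·√(n − 2)/√(1 − r²) = 0.234·√27/√0.945244 = 1.251.
df = n − 2 = 27.
Two-sided p ≈ 0.2218, which is ≥ 0.02, so fail to reject H₀.
The data do not give significant evidence of a linear association between fertilizer application rate and crop yield.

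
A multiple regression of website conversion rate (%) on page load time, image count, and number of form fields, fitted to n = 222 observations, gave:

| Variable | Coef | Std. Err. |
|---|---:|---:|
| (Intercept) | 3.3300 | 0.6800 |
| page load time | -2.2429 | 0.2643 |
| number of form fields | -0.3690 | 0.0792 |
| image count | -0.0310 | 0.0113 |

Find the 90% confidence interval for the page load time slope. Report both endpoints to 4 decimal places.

(-2.6795, -1.8063)

Read off: b = -2.2429, SE = 0.2643 for page load time.
df = n − k − 1 = 222 − 3 − 1 = 218.
t* = t_{0.05, 218} = 1.651873.
Margin = t* × SE = 1.651873 × 0.2643 = 0.436590.
CI: -2.2429 ± 0.436590 → (-2.6795, -1.8063).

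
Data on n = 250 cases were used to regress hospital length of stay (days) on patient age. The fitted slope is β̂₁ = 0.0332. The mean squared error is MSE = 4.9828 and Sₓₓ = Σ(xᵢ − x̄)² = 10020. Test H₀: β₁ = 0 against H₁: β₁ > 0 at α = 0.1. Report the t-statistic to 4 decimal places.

SE(β̂₁) = √(MSE/Sₓₓ) = √(4.9828/10020) = 0.0222999.
t = 0.0332 / 0.0222999 = 1.4888.
df = n − 2 = 248.
One-sided p ≈ 0.0689, which is < 0.1, so reject H₀.
There is evidence that the true slope on patient age is positive.

t = 1.4888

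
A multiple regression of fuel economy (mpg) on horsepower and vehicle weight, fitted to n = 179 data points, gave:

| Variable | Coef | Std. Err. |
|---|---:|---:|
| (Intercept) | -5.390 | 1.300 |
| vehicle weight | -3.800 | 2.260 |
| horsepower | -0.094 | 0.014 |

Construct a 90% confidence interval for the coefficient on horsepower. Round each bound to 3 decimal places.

(-0.117, -0.071)

Read off: b = -0.094, SE = 0.014 for horsepower.
df = n − k − 1 = 179 − 2 − 1 = 176.
t* = t_{0.05, 176} = 1.653557.
Margin = t* × SE = 1.653557 × 0.014 = 0.02315.
CI: -0.094 ± 0.02315 → (-0.117, -0.071).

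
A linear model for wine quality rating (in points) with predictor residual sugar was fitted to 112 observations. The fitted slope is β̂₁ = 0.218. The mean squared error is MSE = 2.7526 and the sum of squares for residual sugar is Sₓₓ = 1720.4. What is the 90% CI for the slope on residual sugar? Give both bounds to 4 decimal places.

SE(β̂₁) = √(MSE/Sₓₓ) = √(2.7526/1720.4) = 0.0399997.
df = n − 2 = 110.
t* = t_{0.05, 110} = 1.658824.
Margin = t* × SE = 1.658824 × 0.0399997 = 0.066352.
CI: 0.218 ± 0.066352 → (0.1516, 0.2844).
With 90% confidence, each one-unit increase in residual sugar is associated with a change of between 0.1516 and 0.2844 points in wine quality rating.

(0.1516, 0.2844)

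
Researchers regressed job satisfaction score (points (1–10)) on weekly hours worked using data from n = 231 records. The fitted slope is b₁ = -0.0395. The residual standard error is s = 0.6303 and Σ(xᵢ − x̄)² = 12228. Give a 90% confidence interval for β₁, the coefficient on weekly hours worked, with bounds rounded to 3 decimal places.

SE(b₁) = s/√Sₓₓ = 0.6303/√12228 = 0.00569993.
df = n − 2 = 229.
t* = t_{0.05, 229} = 1.651535.
Margin = t* × SE = 1.651535 × 0.00569993 = 0.00941.
CI: -0.0395 ± 0.00941 → (-0.049, -0.030).
With 90% confidence, each one-unit increase in weekly hours worked is associated with a change of between -0.049 and -0.030 points (1–10) in job satisfaction score.

(-0.049, -0.030)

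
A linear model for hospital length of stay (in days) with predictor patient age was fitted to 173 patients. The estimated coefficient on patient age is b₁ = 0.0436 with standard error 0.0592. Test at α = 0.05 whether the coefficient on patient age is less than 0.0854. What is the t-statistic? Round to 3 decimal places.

H₀: β₁ = 0.0854 vs H₁: β₁ < 0.0854.
t = (b₁ − β₁⁰)/SE = (0.0436 − 0.0854) / 0.0592 = -0.706.
df = n − 2 = 173 − 2 = 171.
One-sided p ≈ 0.2405, which is ≥ 0.05, so fail to reject H₀.
The data do not give significant evidence that the true slope on patient age is below 0.0854 days per unit.

t = -0.706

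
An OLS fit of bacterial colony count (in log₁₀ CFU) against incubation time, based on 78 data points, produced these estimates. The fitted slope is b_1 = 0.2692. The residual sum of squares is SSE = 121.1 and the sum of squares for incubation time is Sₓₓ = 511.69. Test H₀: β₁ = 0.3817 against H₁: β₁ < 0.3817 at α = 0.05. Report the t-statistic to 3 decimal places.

t = -2.016

MSE = SSE/(n − 2) = 121.1/76 = 1.59342.
SE(b_1) = √(MSE/Sₓₓ) = √(1.59342/511.69) = 0.0558035.
t = (0.2692 − 0.3817) / 0.0558035 = -2.016.
df = n − 2 = 76.
One-sided p ≈ 0.0237, which is < 0.05, so reject H₀.
There is evidence that the true slope on incubation time is below 0.3817 log₁₀ CFU per unit.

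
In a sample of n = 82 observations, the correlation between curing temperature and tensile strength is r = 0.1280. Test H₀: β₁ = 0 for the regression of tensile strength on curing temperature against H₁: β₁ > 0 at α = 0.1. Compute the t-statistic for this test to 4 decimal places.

t = r·√(n − 2)/√(1 − r²) = 0.1280·√80/√0.983616 = 1.1544.
df = n − 2 = 80.
One-sided p ≈ 0.1259, which is ≥ 0.1, so fail to reject H₀.
The data do not give significant evidence of a linear association between curing temperature and tensile strength.

t = 1.1544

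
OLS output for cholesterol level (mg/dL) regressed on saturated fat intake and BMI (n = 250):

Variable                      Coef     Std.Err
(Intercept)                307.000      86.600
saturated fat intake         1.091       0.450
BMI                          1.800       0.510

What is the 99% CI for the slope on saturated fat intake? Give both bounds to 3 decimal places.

(-0.077, 2.259)

Read off: b = 1.091, SE = 0.450 for saturated fat intake.
df = n − k − 1 = 250 − 2 − 1 = 247.
t* = t_{0.005, 247} = 2.59588.
Margin = t* × SE = 2.59588 × 0.450 = 1.16815.
CI: 1.091 ± 1.16815 → (-0.077, 2.259).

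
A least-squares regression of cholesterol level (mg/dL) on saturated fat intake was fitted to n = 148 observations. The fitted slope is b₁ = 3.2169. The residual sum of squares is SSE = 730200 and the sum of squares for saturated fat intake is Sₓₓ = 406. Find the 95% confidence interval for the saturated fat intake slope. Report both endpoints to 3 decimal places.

(-3.720, 10.153)

MSE = SSE/(n − 2) = 730200/146 = 5001.37.
SE(b₁) = √(MSE/Sₓₓ) = √(5001.37/406) = 3.50979.
df = n − 2 = 146.
t* = t_{0.025, 146} = 1.976346.
Margin = t* × SE = 1.976346 × 3.50979 = 6.93656.
CI: 3.2169 ± 6.93656 → (-3.720, 10.153).
With 95% confidence, each one-unit increase in saturated fat intake is associated with a change of between -3.720 and 10.153 mg/dL in cholesterol level.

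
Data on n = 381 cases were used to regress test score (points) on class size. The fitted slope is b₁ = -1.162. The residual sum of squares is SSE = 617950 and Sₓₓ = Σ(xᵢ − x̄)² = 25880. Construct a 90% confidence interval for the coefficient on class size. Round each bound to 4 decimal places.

MSE = SSE/(n − 2) = 617950/379 = 1630.47.
SE(b₁) = √(MSE/Sₓₓ) = √(1630.47/25880) = 0.251001.
df = n − 2 = 379.
t* = t_{0.05, 379} = 1.648884.
Margin = t* × SE = 1.648884 × 0.251001 = 0.413871.
CI: -1.162 ± 0.413871 → (-1.5759, -0.7481).
With 90% confidence, each one-unit increase in class size is associated with a change of between -1.5759 and -0.7481 points in test score.

(-1.5759, -0.7481)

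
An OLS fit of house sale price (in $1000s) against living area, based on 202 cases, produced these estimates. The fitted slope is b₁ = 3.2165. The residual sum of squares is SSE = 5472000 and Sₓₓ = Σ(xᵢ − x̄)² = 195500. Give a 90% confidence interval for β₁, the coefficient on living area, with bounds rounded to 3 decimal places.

(2.598, 3.835)

MSE = SSE/(n − 2) = 5472000/200 = 27360.
SE(b₁) = √(MSE/Sₓₓ) = √(27360/195500) = 0.374097.
df = n − 2 = 200.
t* = t_{0.05, 200} = 1.652508.
Margin = t* × SE = 1.652508 × 0.374097 = 0.61820.
CI: 3.2165 ± 0.61820 → (2.598, 3.835).
With 90% confidence, each one-unit increase in living area is associated with a change of between 2.598 and 3.835 $1000s in house sale price.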